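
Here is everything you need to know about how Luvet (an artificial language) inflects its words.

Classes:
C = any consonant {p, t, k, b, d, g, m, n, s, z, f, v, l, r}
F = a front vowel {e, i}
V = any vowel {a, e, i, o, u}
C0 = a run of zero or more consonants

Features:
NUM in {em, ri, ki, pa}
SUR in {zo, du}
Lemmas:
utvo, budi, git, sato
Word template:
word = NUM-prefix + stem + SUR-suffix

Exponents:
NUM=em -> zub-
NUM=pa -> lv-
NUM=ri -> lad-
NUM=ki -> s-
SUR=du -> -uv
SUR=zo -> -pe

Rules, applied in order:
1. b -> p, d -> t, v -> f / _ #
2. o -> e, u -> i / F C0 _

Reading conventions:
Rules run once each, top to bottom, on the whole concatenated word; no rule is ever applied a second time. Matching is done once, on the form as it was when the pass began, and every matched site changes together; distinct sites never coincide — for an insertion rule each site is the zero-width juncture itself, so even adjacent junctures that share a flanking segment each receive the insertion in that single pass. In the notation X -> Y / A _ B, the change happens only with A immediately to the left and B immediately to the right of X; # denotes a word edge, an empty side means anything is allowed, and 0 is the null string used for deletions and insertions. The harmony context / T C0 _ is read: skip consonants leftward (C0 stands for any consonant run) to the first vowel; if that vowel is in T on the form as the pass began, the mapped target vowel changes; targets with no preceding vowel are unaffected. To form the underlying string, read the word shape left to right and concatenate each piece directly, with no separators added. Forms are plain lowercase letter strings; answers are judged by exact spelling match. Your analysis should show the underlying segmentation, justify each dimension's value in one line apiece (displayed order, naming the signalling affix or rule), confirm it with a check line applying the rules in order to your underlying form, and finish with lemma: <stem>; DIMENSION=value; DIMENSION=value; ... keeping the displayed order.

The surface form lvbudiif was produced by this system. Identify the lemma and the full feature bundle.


underlying: lv-budi-uv
NUM=pa - signalled by the affix lv-
SUR=du - signalled by the affix -uv
check: lvbudiuv -> lvbudiuf -> lvbudiif
lemma: budi; NUM=pa; SUR=du


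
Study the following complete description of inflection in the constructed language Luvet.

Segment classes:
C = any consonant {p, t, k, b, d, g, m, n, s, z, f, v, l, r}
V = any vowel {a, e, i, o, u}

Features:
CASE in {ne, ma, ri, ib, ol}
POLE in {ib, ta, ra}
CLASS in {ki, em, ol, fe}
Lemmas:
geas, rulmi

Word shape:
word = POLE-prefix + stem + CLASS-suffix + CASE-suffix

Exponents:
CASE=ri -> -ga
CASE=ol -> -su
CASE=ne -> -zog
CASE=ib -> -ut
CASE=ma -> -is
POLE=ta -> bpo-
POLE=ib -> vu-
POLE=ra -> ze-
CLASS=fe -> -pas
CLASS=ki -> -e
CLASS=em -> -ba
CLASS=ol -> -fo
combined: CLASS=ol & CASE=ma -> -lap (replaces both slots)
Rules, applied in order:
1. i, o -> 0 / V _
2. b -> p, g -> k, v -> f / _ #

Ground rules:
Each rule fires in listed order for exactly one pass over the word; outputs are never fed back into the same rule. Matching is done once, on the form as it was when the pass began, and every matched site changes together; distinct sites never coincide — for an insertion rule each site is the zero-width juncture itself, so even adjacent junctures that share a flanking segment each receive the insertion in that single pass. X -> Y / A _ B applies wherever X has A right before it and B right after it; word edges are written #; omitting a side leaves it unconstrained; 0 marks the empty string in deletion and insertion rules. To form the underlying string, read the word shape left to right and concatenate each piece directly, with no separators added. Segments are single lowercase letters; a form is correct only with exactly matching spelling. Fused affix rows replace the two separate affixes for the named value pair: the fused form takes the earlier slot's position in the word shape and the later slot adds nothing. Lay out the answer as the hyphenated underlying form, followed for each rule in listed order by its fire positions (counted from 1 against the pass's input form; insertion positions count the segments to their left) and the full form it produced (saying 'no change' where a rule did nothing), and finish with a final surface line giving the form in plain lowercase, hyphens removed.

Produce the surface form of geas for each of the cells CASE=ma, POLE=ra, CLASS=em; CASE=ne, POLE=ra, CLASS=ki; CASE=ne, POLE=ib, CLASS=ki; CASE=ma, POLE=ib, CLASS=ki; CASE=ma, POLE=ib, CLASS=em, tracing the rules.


cell CASE=ma, POLE=ra, CLASS=em:
underlying: ze-geas-ba-is
1. i, o -> 0 / V _: fires at position(s) 9: zegeasbas
2. b -> p, g -> k, v -> f / _ #: no change
surface: zegeasbas

cell CASE=ne, POLE=ra, CLASS=ki:
underlying: ze-geas-e-zog
1. i, o -> 0 / V _: no change
2. b -> p, g -> k, v -> f / _ #: fires at position(s) 10: zegeasezok
surface: zegeasezok

cell CASE=ne, POLE=ib, CLASS=ki:
underlying: vu-geas-e-zog
1. i, o -> 0 / V _: no change
2. b -> p, g -> k, v -> f / _ #: fires at position(s) 10: vugeasezok
surface: vugeasezok

cell CASE=ma, POLE=ib, CLASS=ki:
underlying: vu-geas-e-is
1. i, o -> 0 / V _: fires at position(s) 8: vugeases
2. b -> p, g -> k, v -> f / _ #: no change
surface: vugeases

cell CASE=ma, POLE=ib, CLASS=em:
underlying: vu-geas-ba-is
1. i, o -> 0 / V _: fires at position(s) 9: vugeasbas
2. b -> p, g -> k, v -> f / _ #: no change
surface: vugeasbas


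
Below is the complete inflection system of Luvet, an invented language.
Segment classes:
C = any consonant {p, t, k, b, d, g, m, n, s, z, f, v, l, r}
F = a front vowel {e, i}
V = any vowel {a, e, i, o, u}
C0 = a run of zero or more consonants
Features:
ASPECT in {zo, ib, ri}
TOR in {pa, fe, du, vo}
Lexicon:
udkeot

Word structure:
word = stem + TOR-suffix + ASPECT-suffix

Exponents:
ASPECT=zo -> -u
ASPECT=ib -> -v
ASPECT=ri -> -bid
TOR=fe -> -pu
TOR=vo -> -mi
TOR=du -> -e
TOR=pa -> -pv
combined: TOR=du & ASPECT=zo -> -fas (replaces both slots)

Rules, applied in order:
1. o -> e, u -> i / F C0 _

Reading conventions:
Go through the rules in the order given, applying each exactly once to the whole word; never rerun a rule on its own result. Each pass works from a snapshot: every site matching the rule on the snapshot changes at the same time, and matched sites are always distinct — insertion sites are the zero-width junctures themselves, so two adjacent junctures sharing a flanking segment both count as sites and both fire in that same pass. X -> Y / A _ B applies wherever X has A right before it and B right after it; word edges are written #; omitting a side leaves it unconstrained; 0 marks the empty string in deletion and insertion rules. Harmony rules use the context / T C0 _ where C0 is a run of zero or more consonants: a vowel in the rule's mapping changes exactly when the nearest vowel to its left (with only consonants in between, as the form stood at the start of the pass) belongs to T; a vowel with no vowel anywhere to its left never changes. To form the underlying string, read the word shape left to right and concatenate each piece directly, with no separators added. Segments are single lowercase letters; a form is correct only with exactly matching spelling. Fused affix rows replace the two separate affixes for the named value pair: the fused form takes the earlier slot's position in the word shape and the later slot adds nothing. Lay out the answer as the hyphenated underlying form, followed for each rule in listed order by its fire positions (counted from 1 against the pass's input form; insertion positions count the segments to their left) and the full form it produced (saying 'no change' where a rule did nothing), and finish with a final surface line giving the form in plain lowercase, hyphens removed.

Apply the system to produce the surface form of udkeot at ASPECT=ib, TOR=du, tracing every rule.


underlying: udkeot-e-v
1. o -> e, u -> i / F C0 _: fires at position(s) 5: udkeetev
surface: udkeetev


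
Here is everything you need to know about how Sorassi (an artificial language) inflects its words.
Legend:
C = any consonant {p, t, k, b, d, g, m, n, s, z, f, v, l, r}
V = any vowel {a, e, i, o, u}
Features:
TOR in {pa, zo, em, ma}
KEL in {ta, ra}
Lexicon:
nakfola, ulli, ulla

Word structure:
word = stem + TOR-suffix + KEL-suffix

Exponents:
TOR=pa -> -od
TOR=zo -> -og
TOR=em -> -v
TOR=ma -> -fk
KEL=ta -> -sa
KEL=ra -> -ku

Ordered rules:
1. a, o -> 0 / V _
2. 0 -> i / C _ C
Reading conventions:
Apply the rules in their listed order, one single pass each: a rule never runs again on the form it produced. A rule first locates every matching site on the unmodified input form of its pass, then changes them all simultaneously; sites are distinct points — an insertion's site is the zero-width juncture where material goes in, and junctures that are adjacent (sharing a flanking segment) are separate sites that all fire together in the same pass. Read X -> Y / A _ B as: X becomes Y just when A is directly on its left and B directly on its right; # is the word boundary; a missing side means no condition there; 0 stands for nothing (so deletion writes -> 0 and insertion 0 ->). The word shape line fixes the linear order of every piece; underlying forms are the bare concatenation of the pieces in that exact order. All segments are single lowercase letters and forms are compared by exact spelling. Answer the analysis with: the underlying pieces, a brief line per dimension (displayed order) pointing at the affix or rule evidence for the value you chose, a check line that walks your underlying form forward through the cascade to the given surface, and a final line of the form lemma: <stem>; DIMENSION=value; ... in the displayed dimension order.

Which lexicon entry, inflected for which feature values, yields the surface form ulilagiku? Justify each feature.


underlying: ulla-og-ku
TOR=zo - signalled by the affix -og
KEL=ra - signalled by the affix -ku
check: ullaogku -> ullagku -> ulilagiku
lemma: ulla; TOR=zo; KEL=ra


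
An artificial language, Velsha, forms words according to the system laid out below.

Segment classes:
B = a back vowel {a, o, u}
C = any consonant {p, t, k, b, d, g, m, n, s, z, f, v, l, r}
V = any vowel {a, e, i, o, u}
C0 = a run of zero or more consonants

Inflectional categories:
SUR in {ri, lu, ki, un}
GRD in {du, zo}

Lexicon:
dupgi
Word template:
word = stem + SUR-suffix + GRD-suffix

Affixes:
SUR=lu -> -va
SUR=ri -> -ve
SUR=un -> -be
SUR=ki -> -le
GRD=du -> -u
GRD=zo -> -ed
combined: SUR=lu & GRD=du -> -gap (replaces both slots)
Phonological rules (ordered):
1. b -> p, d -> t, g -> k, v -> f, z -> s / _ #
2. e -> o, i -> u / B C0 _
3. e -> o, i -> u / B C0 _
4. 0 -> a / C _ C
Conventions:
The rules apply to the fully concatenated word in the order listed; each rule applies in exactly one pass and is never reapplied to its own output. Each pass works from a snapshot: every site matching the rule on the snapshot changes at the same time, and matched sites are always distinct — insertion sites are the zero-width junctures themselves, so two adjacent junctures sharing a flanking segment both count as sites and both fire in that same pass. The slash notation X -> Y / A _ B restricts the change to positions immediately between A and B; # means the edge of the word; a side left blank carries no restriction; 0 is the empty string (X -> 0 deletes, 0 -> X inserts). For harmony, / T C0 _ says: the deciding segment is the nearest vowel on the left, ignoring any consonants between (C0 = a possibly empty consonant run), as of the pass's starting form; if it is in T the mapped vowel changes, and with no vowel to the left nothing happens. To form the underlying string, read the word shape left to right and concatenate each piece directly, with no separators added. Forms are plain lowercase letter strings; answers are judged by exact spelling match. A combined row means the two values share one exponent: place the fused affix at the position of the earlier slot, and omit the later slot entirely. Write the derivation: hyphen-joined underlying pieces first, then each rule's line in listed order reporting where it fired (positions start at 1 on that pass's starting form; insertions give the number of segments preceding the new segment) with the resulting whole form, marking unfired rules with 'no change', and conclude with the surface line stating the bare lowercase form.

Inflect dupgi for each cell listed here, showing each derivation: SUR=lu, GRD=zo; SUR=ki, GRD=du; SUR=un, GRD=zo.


cell SUR=lu, GRD=zo:
underlying: dupgi-va-ed
1. b -> p, d -> t, g -> k, v -> f, z -> s / _ #: fires at position(s) 9: dupgivaet
2. e -> o, i -> u / B C0 _: fires at position(s) 5, 8: dupguvaot
3. e -> o, i -> u / B C0 _: no change
4. 0 -> a / C _ C: inserts after position(s) 3: dupaguvaot
surface: dupaguvaot

cell SUR=ki, GRD=du:
underlying: dupgi-le-u
1. b -> p, d -> t, g -> k, v -> f, z -> s / _ #: no change
2. e -> o, i -> u / B C0 _: fires at position(s) 5: dupguleu
3. e -> o, i -> u / B C0 _: fires at position(s) 7: dupgulou
4. 0 -> a / C _ C: inserts after position(s) 3: dupagulou
surface: dupagulou

cell SUR=un, GRD=zo:
underlying: dupgi-be-ed
1. b -> p, d -> t, g -> k, v -> f, z -> s / _ #: fires at position(s) 9: dupgibeet
2. e -> o, i -> u / B C0 _: fires at position(s) 5: dupgubeet
3. e -> o, i -> u / B C0 _: fires at position(s) 7: dupguboet
4. 0 -> a / C _ C: inserts after position(s) 3: dupaguboet
surface: dupaguboet


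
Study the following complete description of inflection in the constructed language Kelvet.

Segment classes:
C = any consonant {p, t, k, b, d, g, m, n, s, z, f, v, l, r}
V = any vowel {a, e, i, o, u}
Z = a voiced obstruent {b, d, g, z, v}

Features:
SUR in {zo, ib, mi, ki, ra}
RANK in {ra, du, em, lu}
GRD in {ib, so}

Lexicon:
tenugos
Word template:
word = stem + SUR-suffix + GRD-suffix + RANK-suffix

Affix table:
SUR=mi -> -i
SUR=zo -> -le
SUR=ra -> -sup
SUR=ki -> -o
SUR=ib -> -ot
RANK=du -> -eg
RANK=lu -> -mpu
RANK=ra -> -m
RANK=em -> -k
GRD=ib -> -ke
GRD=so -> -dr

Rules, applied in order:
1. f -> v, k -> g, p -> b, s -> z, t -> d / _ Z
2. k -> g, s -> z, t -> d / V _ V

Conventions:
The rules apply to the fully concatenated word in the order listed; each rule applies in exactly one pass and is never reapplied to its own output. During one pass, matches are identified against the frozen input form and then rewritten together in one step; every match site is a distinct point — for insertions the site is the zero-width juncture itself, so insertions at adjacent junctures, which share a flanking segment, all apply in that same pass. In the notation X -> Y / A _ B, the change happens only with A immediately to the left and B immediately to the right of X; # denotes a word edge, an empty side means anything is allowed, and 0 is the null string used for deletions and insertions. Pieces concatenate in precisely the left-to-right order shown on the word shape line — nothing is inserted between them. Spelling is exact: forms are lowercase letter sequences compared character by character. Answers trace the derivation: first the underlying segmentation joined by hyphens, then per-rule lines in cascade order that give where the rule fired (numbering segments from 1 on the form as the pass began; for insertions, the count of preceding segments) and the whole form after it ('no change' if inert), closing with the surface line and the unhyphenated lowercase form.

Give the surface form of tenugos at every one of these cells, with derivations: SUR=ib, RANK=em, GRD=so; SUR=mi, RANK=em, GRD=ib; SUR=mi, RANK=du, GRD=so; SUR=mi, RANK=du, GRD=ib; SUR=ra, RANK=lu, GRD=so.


cell SUR=ib, RANK=em, GRD=so:
underlying: tenugos-ot-dr-k
1. f -> v, k -> g, p -> b, s -> z, t -> d / _ Z: fires at position(s) 9: tenugosoddrk
2. k -> g, s -> z, t -> d / V _ V: fires at position(s) 7: tenugozoddrk
surface: tenugozoddrk

cell SUR=mi, RANK=em, GRD=ib:
underlying: tenugos-i-ke-k
1. f -> v, k -> g, p -> b, s -> z, t -> d / _ Z: no change
2. k -> g, s -> z, t -> d / V _ V: fires at position(s) 7, 9: tenugozigek
surface: tenugozigek

cell SUR=mi, RANK=du, GRD=so:
underlying: tenugos-i-dr-eg
1. f -> v, k -> g, p -> b, s -> z, t -> d / _ Z: no change
2. k -> g, s -> z, t -> d / V _ V: fires at position(s) 7: tenugozidreg
surface: tenugozidreg

cell SUR=mi, RANK=du, GRD=ib:
underlying: tenugos-i-ke-eg
1. f -> v, k -> g, p -> b, s -> z, t -> d / _ Z: no change
2. k -> g, s -> z, t -> d / V _ V: fires at position(s) 7, 9: tenugozigeeg
surface: tenugozigeeg

cell SUR=ra, RANK=lu, GRD=so:
underlying: tenugos-sup-dr-mpu
1. f -> v, k -> g, p -> b, s -> z, t -> d / _ Z: fires at position(s) 10: tenugossubdrmpu
2. k -> g, s -> z, t -> d / V _ V: no change
surface: tenugossubdrmpu


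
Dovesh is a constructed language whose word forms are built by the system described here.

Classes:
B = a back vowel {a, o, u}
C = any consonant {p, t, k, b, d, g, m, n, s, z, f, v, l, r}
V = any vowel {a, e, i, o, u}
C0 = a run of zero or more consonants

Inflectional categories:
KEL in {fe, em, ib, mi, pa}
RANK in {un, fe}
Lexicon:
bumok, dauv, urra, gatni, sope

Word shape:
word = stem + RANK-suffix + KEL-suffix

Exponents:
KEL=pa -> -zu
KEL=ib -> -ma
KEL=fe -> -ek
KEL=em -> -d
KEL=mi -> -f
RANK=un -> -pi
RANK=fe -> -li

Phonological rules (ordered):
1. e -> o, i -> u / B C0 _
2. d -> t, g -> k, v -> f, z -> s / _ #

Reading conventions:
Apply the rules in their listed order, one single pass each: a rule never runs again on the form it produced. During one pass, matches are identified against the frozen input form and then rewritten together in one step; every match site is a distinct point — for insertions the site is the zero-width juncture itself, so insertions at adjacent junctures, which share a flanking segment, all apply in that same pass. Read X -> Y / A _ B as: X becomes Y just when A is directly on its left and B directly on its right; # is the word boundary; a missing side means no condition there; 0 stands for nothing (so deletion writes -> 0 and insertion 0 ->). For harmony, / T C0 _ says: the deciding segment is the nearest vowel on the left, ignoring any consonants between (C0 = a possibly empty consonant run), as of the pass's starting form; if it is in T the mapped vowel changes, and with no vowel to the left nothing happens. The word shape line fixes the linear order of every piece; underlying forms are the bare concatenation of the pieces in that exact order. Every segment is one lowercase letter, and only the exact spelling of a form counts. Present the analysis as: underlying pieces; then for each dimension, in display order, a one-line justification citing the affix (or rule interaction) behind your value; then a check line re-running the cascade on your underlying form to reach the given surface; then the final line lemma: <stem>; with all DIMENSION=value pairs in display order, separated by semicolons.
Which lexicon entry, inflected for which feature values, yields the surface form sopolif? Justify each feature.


underlying: sope-li-f
KEL=mi - signalled by the affix -f
RANK=fe - signalled by the affix -li
check: sopelif -> sopolif -> sopolif
lemma: sope; KEL=mi; RANK=fe


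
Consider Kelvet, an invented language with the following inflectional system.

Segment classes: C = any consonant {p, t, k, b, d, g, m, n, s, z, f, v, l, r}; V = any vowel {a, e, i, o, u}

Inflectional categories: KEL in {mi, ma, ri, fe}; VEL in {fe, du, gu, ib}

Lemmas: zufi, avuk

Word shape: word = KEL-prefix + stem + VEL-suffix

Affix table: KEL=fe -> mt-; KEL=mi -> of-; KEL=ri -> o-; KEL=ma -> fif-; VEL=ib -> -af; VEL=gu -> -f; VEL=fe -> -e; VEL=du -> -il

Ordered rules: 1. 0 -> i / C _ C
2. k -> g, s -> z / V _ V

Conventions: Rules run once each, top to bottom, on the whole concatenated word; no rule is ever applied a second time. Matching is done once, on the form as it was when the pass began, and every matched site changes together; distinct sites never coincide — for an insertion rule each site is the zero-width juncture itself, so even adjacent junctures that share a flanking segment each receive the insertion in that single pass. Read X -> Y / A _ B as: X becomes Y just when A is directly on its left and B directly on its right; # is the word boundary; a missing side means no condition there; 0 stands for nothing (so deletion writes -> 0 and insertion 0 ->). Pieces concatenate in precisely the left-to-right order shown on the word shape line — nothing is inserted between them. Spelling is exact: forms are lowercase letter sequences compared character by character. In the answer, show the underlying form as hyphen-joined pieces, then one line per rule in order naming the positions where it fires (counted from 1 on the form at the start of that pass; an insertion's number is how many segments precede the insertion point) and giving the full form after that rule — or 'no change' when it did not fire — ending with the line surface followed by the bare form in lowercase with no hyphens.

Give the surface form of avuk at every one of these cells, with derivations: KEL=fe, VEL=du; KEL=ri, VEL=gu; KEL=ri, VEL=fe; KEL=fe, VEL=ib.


cell KEL=fe, VEL=du:
underlying: mt-avuk-il
1. 0 -> i / C _ C: inserts after position(s) 1: mitavukil
2. k -> g, s -> z / V _ V: fires at position(s) 7: mitavugil
surface: mitavugil

cell KEL=ri, VEL=gu:
underlying: o-avuk-f
1. 0 -> i / C _ C: inserts after position(s) 5: oavukif
2. k -> g, s -> z / V _ V: fires at position(s) 5: oavugif
surface: oavugif

cell KEL=ri, VEL=fe:
underlying: o-avuk-e
1. 0 -> i / C _ C: no change
2. k -> g, s -> z / V _ V: fires at position(s) 5: oavuge
surface: oavuge

cell KEL=fe, VEL=ib:
underlying: mt-avuk-af
1. 0 -> i / C _ C: inserts after position(s) 1: mitavukaf
2. k -> g, s -> z / V _ V: fires at position(s) 7: mitavugaf
surface: mitavugaf


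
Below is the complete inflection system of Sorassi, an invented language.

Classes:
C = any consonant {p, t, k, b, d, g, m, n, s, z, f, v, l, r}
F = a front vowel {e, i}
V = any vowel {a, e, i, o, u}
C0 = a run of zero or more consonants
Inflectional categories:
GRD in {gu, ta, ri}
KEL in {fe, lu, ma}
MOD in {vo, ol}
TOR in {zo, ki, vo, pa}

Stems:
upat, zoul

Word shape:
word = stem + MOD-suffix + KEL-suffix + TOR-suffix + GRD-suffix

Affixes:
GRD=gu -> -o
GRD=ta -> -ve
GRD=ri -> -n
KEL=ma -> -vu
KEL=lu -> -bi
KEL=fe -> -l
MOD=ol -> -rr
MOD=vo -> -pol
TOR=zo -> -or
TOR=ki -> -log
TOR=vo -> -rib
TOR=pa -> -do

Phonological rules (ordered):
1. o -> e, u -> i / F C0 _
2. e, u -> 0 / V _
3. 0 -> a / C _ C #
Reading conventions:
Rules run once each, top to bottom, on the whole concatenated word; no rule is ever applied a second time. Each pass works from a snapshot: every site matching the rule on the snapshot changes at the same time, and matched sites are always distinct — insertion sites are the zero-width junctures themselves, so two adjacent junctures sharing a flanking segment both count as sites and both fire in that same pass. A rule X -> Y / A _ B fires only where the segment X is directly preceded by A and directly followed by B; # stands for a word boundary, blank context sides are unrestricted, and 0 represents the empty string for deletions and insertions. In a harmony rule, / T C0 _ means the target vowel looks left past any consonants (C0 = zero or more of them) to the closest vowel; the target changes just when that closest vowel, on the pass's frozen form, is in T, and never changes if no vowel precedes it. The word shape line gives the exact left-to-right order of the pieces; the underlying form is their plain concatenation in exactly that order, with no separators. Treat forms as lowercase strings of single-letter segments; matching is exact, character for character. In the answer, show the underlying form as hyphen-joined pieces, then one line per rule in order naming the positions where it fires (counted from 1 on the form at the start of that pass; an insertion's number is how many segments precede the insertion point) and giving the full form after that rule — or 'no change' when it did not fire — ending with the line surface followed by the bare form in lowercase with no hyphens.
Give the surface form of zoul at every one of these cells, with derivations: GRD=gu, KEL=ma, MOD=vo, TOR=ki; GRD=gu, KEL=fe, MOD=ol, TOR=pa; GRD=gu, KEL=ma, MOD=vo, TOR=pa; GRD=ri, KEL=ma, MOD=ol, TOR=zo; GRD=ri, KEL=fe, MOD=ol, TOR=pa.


cell GRD=gu, KEL=ma, MOD=vo, TOR=ki:
underlying: zoul-pol-vu-log-o
1. o -> e, u -> i / F C0 _: no change
2. e, u -> 0 / V _: fires at position(s) 3: zolpolvulogo
3. 0 -> a / C _ C #: no change
surface: zolpolvulogo

cell GRD=gu, KEL=fe, MOD=ol, TOR=pa:
underlying: zoul-rr-l-do-o
1. o -> e, u -> i / F C0 _: no change
2. e, u -> 0 / V _: fires at position(s) 3: zolrrldoo
3. 0 -> a / C _ C #: no change
surface: zolrrldoo

cell GRD=gu, KEL=ma, MOD=vo, TOR=pa:
underlying: zoul-pol-vu-do-o
1. o -> e, u -> i / F C0 _: no change
2. e, u -> 0 / V _: fires at position(s) 3: zolpolvudoo
3. 0 -> a / C _ C #: no change
surface: zolpolvudoo

cell GRD=ri, KEL=ma, MOD=ol, TOR=zo:
underlying: zoul-rr-vu-or-n
1. o -> e, u -> i / F C0 _: no change
2. e, u -> 0 / V _: fires at position(s) 3: zolrrvuorn
3. 0 -> a / C _ C #: inserts after position(s) 9: zolrrvuoran
surface: zolrrvuoran

cell GRD=ri, KEL=fe, MOD=ol, TOR=pa:
underlying: zoul-rr-l-do-n
1. o -> e, u -> i / F C0 _: no change
2. e, u -> 0 / V _: fires at position(s) 3: zolrrldon
3. 0 -> a / C _ C #: no change
surface: zolrrldon


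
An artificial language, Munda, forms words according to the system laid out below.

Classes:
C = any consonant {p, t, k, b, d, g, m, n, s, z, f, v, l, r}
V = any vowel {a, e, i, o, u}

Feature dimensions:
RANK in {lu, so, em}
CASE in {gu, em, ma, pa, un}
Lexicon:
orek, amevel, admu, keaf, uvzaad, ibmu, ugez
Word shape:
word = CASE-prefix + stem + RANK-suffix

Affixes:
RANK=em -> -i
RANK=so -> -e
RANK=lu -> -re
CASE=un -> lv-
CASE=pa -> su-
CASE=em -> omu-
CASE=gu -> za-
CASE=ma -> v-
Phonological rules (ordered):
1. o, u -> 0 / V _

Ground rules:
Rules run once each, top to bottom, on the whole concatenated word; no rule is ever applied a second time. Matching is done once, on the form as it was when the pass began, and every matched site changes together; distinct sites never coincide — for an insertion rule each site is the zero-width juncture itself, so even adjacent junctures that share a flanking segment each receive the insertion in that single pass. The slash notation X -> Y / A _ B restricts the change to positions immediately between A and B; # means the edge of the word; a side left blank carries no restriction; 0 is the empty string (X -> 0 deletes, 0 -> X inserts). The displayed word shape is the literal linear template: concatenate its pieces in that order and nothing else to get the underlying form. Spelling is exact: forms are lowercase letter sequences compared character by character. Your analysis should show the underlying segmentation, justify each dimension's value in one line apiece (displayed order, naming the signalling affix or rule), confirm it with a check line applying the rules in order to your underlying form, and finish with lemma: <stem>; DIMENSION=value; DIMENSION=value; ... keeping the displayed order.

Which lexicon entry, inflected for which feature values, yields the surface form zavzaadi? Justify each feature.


underlying: za-uvzaad-i
RANK=em - signalled by the affix -i
CASE=gu - signalled by the affix za-
check: zauvzaadi -> zavzaadi
lemma: uvzaad; RANK=em; CASE=gu


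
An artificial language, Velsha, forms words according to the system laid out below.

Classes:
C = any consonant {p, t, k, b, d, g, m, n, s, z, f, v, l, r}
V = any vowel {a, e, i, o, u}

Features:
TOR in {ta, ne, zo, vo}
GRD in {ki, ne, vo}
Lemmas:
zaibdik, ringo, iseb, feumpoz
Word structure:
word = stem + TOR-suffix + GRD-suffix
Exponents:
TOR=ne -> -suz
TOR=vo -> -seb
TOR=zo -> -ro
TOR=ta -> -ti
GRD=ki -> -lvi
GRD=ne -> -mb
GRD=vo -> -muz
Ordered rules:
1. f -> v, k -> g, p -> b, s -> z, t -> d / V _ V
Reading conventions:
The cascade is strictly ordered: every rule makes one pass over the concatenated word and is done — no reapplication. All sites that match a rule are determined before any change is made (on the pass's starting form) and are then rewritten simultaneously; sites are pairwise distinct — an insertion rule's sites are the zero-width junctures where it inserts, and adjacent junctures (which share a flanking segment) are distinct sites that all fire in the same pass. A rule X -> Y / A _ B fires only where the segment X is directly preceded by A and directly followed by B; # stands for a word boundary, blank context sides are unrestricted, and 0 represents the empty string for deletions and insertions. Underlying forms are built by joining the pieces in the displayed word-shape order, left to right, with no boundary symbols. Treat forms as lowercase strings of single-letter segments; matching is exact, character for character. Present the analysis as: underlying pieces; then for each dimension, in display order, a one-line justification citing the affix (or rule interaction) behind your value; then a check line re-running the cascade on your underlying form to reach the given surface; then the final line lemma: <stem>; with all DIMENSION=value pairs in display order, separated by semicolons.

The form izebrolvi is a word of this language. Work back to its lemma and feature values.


underlying: iseb-ro-lvi
TOR=zo - signalled by the affix -ro
GRD=ki - signalled by the affix -lvi
check: isebrolvi -> izebrolvi
lemma: iseb; TOR=zo; GRD=ki


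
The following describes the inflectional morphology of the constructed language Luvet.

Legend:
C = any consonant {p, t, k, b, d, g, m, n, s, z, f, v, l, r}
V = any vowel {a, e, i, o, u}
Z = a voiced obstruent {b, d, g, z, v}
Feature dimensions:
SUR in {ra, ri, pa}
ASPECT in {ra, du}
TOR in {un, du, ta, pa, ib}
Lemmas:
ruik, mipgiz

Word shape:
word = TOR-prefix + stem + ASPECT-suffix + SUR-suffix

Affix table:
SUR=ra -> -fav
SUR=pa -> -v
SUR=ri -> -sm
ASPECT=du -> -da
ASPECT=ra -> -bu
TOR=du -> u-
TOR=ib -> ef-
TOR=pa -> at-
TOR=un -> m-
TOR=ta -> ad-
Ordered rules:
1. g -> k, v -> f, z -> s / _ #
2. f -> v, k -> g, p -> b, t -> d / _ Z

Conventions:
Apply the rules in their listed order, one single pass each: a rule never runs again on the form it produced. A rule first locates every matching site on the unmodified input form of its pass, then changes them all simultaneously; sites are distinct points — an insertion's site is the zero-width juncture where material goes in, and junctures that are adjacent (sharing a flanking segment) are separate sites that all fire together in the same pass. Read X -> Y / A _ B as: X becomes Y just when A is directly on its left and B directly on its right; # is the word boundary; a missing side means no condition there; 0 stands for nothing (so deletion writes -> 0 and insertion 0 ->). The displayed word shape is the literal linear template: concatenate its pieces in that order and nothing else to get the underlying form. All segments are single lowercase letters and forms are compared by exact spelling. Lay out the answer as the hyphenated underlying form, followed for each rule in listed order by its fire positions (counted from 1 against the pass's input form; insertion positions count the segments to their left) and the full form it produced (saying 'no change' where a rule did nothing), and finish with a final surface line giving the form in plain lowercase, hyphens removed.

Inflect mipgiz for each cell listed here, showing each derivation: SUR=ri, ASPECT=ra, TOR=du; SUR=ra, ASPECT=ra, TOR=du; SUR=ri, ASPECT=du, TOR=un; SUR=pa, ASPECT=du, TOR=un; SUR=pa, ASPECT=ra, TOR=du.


cell SUR=ri, ASPECT=ra, TOR=du:
underlying: u-mipgiz-bu-sm
1. g -> k, v -> f, z -> s / _ #: no change
2. f -> v, k -> g, p -> b, t -> d / _ Z: fires at position(s) 4: umibgizbusm
surface: umibgizbusm

cell SUR=ra, ASPECT=ra, TOR=du:
underlying: u-mipgiz-bu-fav
1. g -> k, v -> f, z -> s / _ #: fires at position(s) 12: umipgizbufaf
2. f -> v, k -> g, p -> b, t -> d / _ Z: fires at position(s) 4: umibgizbufaf
surface: umibgizbufaf

cell SUR=ri, ASPECT=du, TOR=un:
underlying: m-mipgiz-da-sm
1. g -> k, v -> f, z -> s / _ #: no change
2. f -> v, k -> g, p -> b, t -> d / _ Z: fires at position(s) 4: mmibgizdasm
surface: mmibgizdasm

cell SUR=pa, ASPECT=du, TOR=un:
underlying: m-mipgiz-da-v
1. g -> k, v -> f, z -> s / _ #: fires at position(s) 10: mmipgizdaf
2. f -> v, k -> g, p -> b, t -> d / _ Z: fires at position(s) 4: mmibgizdaf
surface: mmibgizdaf

cell SUR=pa, ASPECT=ra, TOR=du:
underlying: u-mipgiz-bu-v
1. g -> k, v -> f, z -> s / _ #: fires at position(s) 10: umipgizbuf
2. f -> v, k -> g, p -> b, t -> d / _ Z: fires at position(s) 4: umibgizbuf
surface: umibgizbuf


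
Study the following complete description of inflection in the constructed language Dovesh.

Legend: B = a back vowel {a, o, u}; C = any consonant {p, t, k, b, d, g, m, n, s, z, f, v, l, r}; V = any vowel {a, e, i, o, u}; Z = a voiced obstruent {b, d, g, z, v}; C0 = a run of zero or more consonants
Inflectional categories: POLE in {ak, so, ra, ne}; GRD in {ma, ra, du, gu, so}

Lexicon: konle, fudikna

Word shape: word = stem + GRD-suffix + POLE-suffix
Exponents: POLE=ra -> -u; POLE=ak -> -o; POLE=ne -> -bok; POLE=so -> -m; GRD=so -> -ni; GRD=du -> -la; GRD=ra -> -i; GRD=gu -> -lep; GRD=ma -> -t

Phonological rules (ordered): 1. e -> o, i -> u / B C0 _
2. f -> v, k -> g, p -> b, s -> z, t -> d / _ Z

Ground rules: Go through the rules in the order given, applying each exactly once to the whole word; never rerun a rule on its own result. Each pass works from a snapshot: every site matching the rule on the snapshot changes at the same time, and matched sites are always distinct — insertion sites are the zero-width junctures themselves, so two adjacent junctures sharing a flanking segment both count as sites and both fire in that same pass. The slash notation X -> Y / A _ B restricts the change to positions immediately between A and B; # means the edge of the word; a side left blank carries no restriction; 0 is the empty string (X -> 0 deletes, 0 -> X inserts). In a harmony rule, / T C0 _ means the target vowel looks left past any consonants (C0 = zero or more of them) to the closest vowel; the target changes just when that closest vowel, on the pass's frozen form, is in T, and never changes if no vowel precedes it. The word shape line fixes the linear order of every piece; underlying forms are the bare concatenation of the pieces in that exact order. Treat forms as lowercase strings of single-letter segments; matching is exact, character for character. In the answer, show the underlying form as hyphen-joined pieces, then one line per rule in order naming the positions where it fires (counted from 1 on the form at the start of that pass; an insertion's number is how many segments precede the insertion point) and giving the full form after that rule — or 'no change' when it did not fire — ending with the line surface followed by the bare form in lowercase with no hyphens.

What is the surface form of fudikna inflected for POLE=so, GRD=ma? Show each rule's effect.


underlying: fudikna-t-m
1. e -> o, i -> u / B C0 _: fires at position(s) 4: fuduknatm
2. f -> v, k -> g, p -> b, s -> z, t -> d / _ Z: no change
surface: fuduknatm


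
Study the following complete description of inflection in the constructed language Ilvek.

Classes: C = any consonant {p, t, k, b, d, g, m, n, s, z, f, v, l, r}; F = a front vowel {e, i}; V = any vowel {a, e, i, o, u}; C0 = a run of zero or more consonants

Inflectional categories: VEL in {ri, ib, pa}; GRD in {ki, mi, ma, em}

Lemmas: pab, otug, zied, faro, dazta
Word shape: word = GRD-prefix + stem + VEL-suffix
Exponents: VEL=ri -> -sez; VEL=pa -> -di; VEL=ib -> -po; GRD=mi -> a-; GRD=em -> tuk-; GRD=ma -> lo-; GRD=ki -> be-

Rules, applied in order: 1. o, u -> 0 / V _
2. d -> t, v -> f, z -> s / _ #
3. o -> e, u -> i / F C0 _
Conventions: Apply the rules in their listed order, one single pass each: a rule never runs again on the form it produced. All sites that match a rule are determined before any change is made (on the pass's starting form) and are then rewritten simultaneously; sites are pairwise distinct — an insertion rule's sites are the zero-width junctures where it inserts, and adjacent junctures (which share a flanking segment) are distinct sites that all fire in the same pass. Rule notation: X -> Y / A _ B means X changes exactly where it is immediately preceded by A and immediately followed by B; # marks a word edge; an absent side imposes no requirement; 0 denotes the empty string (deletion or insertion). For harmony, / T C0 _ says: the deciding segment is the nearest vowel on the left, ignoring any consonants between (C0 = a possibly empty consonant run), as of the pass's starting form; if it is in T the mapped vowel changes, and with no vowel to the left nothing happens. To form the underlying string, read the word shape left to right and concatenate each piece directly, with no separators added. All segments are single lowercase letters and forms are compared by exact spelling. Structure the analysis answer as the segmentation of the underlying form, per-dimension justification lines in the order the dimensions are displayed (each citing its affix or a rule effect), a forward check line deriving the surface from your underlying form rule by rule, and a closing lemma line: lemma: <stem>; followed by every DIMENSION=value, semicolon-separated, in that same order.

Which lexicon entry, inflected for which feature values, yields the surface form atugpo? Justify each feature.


underlying: a-otug-po
VEL=ib - signalled by the affix -po
GRD=mi - signalled by the affix a-
check: aotugpo -> atugpo -> atugpo -> atugpo
lemma: otug; VEL=ib; GRD=mi


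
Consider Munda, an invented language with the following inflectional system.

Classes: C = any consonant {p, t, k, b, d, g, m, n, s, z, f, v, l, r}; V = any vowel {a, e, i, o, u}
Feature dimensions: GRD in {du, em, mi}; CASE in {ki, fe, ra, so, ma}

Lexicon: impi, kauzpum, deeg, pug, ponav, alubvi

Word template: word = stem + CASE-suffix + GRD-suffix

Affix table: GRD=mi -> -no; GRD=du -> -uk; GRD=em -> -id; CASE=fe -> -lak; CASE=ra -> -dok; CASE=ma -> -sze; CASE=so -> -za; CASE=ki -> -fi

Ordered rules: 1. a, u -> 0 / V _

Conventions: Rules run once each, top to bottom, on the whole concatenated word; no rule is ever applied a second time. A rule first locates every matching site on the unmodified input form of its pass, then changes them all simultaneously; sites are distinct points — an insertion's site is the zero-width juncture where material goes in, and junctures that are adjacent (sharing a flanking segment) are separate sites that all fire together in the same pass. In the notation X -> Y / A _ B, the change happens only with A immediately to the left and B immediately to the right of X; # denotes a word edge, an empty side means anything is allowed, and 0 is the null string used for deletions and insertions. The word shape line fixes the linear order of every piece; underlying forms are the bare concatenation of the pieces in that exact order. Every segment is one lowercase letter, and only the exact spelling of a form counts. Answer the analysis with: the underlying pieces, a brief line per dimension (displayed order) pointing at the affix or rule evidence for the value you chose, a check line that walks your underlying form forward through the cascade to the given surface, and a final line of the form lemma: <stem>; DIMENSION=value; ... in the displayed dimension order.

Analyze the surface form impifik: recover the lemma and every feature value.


underlying: impi-fi-uk
GRD=du - signalled by the affix -uk
CASE=ki - signalled by the affix -fi
check: impifiuk -> impifik
lemma: impi; GRD=du; CASE=ki


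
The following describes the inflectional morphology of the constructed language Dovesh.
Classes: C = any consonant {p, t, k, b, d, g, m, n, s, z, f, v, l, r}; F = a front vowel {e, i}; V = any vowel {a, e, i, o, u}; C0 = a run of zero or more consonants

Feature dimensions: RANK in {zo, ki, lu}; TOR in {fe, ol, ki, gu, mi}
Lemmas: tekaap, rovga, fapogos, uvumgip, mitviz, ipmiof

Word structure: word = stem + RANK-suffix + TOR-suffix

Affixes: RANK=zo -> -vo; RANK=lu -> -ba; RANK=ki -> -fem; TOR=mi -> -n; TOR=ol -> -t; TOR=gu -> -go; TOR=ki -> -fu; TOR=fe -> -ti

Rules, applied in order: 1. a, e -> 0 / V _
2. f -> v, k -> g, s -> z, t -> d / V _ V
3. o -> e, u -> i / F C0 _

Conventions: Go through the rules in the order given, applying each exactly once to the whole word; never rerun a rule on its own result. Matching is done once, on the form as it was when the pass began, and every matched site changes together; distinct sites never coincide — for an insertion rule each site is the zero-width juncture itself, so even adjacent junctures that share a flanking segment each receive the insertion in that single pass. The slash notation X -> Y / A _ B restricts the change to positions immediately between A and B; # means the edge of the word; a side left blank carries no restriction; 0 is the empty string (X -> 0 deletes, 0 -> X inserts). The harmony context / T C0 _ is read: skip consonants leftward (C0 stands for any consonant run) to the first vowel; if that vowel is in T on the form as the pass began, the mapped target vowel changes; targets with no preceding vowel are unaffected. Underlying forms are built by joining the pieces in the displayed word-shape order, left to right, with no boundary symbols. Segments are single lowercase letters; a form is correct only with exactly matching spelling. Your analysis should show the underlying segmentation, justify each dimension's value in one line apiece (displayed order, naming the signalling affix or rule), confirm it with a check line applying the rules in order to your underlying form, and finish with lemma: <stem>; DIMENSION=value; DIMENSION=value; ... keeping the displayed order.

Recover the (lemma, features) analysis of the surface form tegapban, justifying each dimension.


underlying: tekaap-ba-n
RANK=lu - signalled by the affix -ba
TOR=mi - signalled by the affix -n
check: tekaapban -> tekapban -> tegapban -> tegapban
lemma: tekaap; RANK=lu; TOR=mi
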